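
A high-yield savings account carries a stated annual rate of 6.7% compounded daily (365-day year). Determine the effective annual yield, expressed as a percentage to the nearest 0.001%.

6.929%

EAR = (1 + 0.067/365)^365 − 1.
= 1.069289 − 1 = 6.929%.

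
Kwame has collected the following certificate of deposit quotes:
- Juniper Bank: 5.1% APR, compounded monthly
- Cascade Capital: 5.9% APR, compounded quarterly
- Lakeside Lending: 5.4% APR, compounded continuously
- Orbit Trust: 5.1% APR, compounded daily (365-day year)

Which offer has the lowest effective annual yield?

Juniper Bank: (1 + 0.051/12)^12 − 1 = 5.221%
Cascade Capital: (1 + 0.059/4)^4 − 1 = 6.032%
Lakeside Lending: e^0.054 − 1 = 5.548%
Orbit Trust: (1 + 0.051/365)^365 − 1 = 5.232%
The lowest effective annual rate is Juniper Bank at 5.221%.

Juniper Bank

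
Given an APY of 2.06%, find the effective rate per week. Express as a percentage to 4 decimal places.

0.0392%

The per-week rate i satisfies (1 + i)^52 = 1 + 0.0206.
i = 1.0206^(1/52) − 1 = 0.0003922 = 0.0392%.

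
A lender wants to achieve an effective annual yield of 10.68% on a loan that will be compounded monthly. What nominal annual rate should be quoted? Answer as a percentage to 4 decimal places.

(1 + r/12)^12 − 1 = 0.1068, so 1 + r/12 = 1.1068^(1/12).
r/12 = 0.008492, so r = 0.101903 = 10.1903%.

10.1903%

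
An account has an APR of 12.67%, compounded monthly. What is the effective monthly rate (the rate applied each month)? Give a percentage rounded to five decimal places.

1.05583%

With a nominal annual rate compounded monthly, the periodic rate is the nominal rate divided by 12.
i = 0.1267 / 12 = 0.0105583 = 1.05583%.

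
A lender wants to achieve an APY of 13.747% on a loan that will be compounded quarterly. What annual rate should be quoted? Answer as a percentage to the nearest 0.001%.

(1 + r/4)^4 − 1 = 0.13747, so 1 + r/4 = 1.13747^(1/4).
r/4 = 0.032726, so r = 0.130903 = 13.090%.

13.090%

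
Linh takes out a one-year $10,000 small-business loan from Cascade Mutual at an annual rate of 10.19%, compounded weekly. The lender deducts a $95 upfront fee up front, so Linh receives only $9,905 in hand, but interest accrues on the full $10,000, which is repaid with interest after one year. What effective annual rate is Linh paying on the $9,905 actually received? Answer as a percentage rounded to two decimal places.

11.78%

Amount owed after one year: 10,000 × (1 + 0.1019/52)^52 = 10,000 × 1.107162 = $11,071.62.
Effective rate on net proceeds: 11,071.62 / 9,905 − 1 = 0.117781 = 11.78%.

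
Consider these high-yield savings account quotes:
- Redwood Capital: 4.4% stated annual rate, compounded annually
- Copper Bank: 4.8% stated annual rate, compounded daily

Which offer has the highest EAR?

Redwood Capital: compounded annually, EAR = 4.400%
Copper Bank: (1 + 0.048/365)^365 − 1 = 4.917%
The highest effective annual rate is Copper Bank at 4.917%.

Copper Bank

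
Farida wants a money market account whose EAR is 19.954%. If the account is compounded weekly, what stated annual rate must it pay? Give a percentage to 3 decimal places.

(1 + r/52)^52 − 1 = 0.19954, so 1 + r/52 = 1.19954^(1/52).
r/52 = 0.003505, so r = 0.182257 = 18.226%.

18.226%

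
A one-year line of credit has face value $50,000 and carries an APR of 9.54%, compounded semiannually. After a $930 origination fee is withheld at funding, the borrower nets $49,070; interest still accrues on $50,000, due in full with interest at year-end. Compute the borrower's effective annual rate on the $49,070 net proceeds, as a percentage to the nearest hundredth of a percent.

11.85%

Amount owed after one year: 50,000 × (1 + 0.0954/2)^2 = 50,000 × 1.097675 = $54,883.76.
Effective rate on net proceeds: 54,883.76 / 49,070 − 1 = 0.118479 = 11.85%.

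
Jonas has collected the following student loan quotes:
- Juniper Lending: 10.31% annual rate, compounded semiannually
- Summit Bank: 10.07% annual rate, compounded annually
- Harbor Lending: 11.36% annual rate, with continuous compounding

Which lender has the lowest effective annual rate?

Summit Bank

Juniper Lending: (1 + 0.1031/2)^2 − 1 = 10.576%
Summit Bank: compounded annually, EAR = 10.070%
Harbor Lending: e^0.1136 − 1 = 12.030%
The lowest effective annual rate is Summit Bank at 10.070%.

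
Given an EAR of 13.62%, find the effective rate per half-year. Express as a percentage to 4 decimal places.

The per-half-year rate i satisfies (1 + i)^2 = 1 + 0.1362.
i = 1.1362^(1/2) − 1 = 0.0659268 = 6.5927%.

6.5927%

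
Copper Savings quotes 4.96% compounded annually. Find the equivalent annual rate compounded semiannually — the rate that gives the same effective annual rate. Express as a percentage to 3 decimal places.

4.900%

Compounded annually, EAR = nominal = 0.049600.
Solve (1 + r/2)^2 = 1.049600: r/2 = 1.049600^(1/2) − 1 = 0.024500, so r = 0.049000 = 4.900%.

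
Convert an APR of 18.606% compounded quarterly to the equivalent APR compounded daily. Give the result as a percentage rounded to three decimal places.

18.191%

EAR = (1 + 0.18606/4)^4 − 1 = 0.199449.
Solve (1 + r/365)^365 = 1.199449: r/365 = 1.199449^(1/365) − 1 = 0.000498, so r = 0.181908 = 18.191%.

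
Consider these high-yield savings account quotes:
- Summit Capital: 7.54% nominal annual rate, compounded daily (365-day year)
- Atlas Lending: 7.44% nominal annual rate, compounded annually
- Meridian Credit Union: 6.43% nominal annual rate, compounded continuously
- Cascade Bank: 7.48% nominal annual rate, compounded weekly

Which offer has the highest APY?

Summit Capital

Summit Capital: (1 + 0.0754/365)^365 − 1 = 7.831%
Atlas Lending: compounded annually, EAR = 7.440%
Meridian Credit Union: e^0.0643 − 1 = 6.641%
Cascade Bank: (1 + 0.0748/52)^52 − 1 = 7.761%
The highest effective annual rate is Summit Capital at 7.831%.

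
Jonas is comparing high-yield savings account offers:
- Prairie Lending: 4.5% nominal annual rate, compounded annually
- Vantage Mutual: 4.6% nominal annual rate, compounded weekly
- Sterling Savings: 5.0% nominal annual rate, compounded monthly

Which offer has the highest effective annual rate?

Sterling Savings

Prairie Lending: compounded annually, EAR = 4.500%
Vantage Mutual: (1 + 0.046/52)^52 − 1 = 4.705%
Sterling Savings: (1 + 0.050/12)^12 − 1 = 5.116%
The highest effective annual rate is Sterling Savings at 5.116%.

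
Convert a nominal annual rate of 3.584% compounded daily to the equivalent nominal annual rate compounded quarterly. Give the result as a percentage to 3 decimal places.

EAR = (1 + 0.03584/365)^365 − 1 = 0.036488.
Solve (1 + r/4)^4 = 1.036488: r/4 = 1.036488^(1/4) − 1 = 0.009000, so r = 0.035999 = 3.600%.

3.600%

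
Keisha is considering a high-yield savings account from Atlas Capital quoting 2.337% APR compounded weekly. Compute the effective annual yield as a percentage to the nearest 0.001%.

EAR = (1 + 0.02337/52)^52 − 1.
= (1 + 0.000449)^52 − 1 = 1.023640 − 1 = 2.364%.

2.364%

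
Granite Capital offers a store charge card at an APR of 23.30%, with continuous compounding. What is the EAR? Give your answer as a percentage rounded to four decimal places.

With continuous compounding, EAR = e^0.2330 − 1.
e^0.2330 = 1.262381, so EAR = 0.262381 = 26.2381%.

26.2381%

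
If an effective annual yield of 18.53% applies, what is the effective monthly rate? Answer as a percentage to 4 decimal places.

The per-month rate i satisfies (1 + i)^12 = 1 + 0.1853.
i = 1.1853^(1/12) − 1 = 0.0142671 = 1.4267%.

1.4267%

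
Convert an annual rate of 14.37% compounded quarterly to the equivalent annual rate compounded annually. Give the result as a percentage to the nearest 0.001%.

EAR = (1 + 0.1437/4)^4 − 1 = 0.151631.
Compounded annually, the equivalent nominal rate is the EAR itself: 15.163%.

15.163%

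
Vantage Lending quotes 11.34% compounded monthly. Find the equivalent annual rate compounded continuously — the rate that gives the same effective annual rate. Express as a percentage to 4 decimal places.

11.2868%

EAR = (1 + 0.1134/12)^12 − 1 = 0.119484.
Equivalent continuous rate: r = ln(1 + 0.119484) = 0.112868 = 11.2868%.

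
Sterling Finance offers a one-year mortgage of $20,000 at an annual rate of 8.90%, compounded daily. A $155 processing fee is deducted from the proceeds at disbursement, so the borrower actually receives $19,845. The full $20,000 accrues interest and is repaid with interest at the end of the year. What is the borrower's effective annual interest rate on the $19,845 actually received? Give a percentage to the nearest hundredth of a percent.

10.16%

Amount owed after one year: 20,000 × (1 + 0.0890/365)^365 = 20,000 × 1.093069 = $21,861.38.
Effective rate on net proceeds: 21,861.38 / 19,845 − 1 = 0.101606 = 10.16%.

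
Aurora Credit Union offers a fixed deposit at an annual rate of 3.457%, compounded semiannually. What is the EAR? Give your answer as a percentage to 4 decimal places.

3.4869%

EAR = (1 + 0.03457/2)^2 − 1.
= (1 + 0.017285)^2 − 1 = 1.034869 − 1 = 3.4869%.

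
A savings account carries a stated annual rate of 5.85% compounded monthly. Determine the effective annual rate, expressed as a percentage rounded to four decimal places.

6.0094%

EAR = (1 + 0.0585/12)^12 − 1.
= (1 + 0.004875)^12 − 1 = 1.060094 − 1 = 6.0094%.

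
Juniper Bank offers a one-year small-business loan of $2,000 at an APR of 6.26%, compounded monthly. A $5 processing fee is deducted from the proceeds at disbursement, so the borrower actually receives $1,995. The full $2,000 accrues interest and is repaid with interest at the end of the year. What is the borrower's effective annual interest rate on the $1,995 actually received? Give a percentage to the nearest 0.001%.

6.710%

Amount owed after one year: 2,000 × (1 + 0.0626/12)^12 = 2,000 × 1.064428 = $2,128.86.
Effective rate on net proceeds: 2,128.86 / 1,995 − 1 = 0.067095 = 6.710%.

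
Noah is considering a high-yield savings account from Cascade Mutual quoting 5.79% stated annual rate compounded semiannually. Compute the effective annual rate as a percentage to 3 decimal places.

EAR = (1 + 0.0579/2)^2 − 1.
= (1 + 0.028950)^2 − 1 = 1.058738 − 1 = 5.874%.

5.874%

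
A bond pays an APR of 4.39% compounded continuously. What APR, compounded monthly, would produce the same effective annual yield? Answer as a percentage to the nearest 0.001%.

4.398%

EAR under continuous compounding: e^0.0439 − 1 = 0.044878.
Solve (1 + r/12)^12 = 1.044878: r/12 = 1.044878^(1/12) − 1 = 0.003665, so r = 0.043980 = 4.398%.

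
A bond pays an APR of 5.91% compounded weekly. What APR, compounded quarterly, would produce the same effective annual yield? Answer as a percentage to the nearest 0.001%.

EAR = (1 + 0.0591/52)^52 − 1 = 0.060846.
Solve (1 + r/4)^4 = 1.060846: r/4 = 1.060846^(1/4) − 1 = 0.014876, so r = 0.059505 = 5.950%.

5.950%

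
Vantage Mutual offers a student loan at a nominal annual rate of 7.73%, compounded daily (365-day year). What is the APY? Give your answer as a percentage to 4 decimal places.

EAR = (1 + 0.0773/365)^365 − 1.
= 1.080357 − 1 = 8.0357%.

8.0357%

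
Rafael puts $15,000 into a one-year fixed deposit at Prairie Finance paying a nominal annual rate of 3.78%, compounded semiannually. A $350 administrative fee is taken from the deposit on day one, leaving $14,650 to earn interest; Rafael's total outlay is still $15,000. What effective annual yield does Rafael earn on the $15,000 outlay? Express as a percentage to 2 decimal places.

Value after one year: 14,650 × (1 + 0.0378/2)^2 = 14,650 × 1.038157 = $15,209.00.
Effective yield on the $15,000 outlay: 15,209.00 / 15,000 − 1 = 0.013934 = 1.39%.

1.39%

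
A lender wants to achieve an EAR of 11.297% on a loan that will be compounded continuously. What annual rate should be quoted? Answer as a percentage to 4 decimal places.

Continuous: nominal r satisfies e^r − 1 = 0.11297.
r = ln(1 + 0.11297) = ln(1.11297) = 0.107032 = 10.7032%.

10.7032%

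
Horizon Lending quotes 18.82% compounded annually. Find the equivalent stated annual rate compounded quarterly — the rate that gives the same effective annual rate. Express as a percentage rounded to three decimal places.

Compounded annually, EAR = nominal = 0.188200.
Solve (1 + r/4)^4 = 1.188200: r/4 = 1.188200^(1/4) − 1 = 0.044053, so r = 0.176210 = 17.621%.

17.621%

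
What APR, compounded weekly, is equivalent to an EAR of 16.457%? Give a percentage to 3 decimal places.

(1 + r/52)^52 − 1 = 0.16457, so 1 + r/52 = 1.16457^(1/52).
r/52 = 0.002934, so r = 0.152575 = 15.258%.

15.258%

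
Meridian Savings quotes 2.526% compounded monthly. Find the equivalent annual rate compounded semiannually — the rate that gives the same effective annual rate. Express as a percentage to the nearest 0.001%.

2.539%

EAR = (1 + 0.02526/12)^12 − 1 = 0.025555.
Solve (1 + r/2)^2 = 1.025555: r/2 = 1.025555^(1/2) − 1 = 0.012697, so r = 0.025393 = 2.539%.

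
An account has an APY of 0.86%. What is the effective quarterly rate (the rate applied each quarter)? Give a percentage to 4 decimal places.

0.2143%

The per-quarter rate i satisfies (1 + i)^4 = 1 + 0.0086.
i = 1.0086^(1/4) − 1 = 0.0021431 = 0.2143%.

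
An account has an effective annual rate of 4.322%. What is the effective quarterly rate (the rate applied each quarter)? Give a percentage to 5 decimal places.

The per-quarter rate i satisfies (1 + i)^4 = 1 + 0.04322.
i = 1.04322^(1/4) − 1 = 0.0106342 = 1.06342%.

1.06342%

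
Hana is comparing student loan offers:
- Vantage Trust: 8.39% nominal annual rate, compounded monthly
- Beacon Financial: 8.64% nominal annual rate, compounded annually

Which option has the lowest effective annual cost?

Beacon Financial

Vantage Trust: (1 + 0.0839/12)^12 − 1 = 8.720%
Beacon Financial: compounded annually, EAR = 8.640%
The lowest effective annual rate is Beacon Financial at 8.640%.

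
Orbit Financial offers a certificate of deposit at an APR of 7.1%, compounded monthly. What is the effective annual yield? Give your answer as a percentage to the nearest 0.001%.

EAR = (1 + 0.071/12)^12 − 1.
= 1.073357 − 1 = 7.336%.

7.336%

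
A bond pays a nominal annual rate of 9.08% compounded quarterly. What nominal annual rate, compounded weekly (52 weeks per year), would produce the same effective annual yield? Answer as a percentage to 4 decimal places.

8.9862%

EAR = (1 + 0.0908/4)^4 − 1 = 0.093939.
Solve (1 + r/52)^52 = 1.093939: r/52 = 1.093939^(1/52) − 1 = 0.001728, so r = 0.089862 = 8.9862%.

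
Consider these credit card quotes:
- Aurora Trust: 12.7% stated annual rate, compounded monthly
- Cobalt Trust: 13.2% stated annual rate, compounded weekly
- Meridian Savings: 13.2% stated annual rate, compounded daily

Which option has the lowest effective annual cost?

Aurora Trust: (1 + 0.127/12)^12 − 1 = 13.466%
Cobalt Trust: (1 + 0.132/52)^52 − 1 = 14.092%
Meridian Savings: (1 + 0.132/365)^365 − 1 = 14.108%
The lowest effective annual rate is Aurora Trust at 13.466%.

Aurora Trust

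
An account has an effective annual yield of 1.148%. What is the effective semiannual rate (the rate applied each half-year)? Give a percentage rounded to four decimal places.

The per-half-year rate i satisfies (1 + i)^2 = 1 + 0.01148.
i = 1.01148^(1/2) − 1 = 0.0057236 = 0.5724%.

0.5724%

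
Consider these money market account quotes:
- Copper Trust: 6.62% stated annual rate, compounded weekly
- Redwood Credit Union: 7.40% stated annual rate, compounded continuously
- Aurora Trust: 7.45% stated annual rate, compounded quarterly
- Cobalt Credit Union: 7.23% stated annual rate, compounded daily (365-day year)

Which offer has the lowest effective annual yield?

Copper Trust: (1 + 0.0662/52)^52 − 1 = 6.840%
Redwood Credit Union: e^0.0740 − 1 = 7.681%
Aurora Trust: (1 + 0.0745/4)^4 − 1 = 7.661%
Cobalt Credit Union: (1 + 0.0723/365)^365 − 1 = 7.497%
The lowest effective annual rate is Copper Trust at 6.840%.

Copper Trust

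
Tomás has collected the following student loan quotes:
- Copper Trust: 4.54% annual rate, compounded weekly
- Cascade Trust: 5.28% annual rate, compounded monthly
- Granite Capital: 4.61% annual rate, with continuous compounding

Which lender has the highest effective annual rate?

Copper Trust: (1 + 0.0454/52)^52 − 1 = 4.643%
Cascade Trust: (1 + 0.0528/12)^12 − 1 = 5.410%
Granite Capital: e^0.0461 − 1 = 4.718%
The highest effective annual rate is Cascade Trust at 5.410%.

Cascade Trust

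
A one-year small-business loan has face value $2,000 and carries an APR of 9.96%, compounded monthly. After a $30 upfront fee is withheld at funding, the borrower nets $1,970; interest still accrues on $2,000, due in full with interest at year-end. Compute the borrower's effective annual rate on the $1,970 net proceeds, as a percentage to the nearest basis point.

12.11%

Amount owed after one year: 2,000 × (1 + 0.0996/12)^12 = 2,000 × 1.104275 = $2,208.55.
Effective rate on net proceeds: 2,208.55 / 1,970 − 1 = 0.121091 = 12.11%.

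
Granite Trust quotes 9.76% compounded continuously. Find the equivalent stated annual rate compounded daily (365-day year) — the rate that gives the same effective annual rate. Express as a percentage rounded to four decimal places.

9.7613%

EAR under continuous compounding: e^0.0976 − 1 = 0.102522.
Solve (1 + r/365)^365 = 1.102522: r/365 = 1.102522^(1/365) − 1 = 0.000267, so r = 0.097613 = 9.7613%.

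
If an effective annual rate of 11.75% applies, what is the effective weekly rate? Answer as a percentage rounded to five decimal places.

The per-week rate i satisfies (1 + i)^52 = 1 + 0.1175.
i = 1.1175^(1/52) − 1 = 0.0021387 = 0.21387%.

0.21387%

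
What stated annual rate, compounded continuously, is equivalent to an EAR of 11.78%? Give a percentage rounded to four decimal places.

11.1362%

Continuous: nominal r satisfies e^r − 1 = 0.1178.
r = ln(1 + 0.1178) = ln(1.1178) = 0.111362 = 11.1362%.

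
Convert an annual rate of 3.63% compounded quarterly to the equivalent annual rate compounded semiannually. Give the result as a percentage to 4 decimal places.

EAR = (1 + 0.0363/4)^4 − 1 = 0.036797.
Solve (1 + r/2)^2 = 1.036797: r/2 = 1.036797^(1/2) − 1 = 0.018232, so r = 0.036465 = 3.6465%.

3.6465%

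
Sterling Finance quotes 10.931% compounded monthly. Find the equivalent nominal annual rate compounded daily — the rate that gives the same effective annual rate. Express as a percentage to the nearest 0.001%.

EAR = (1 + 0.10931/12)^12 − 1 = 0.114956.
Solve (1 + r/365)^365 = 1.114956: r/365 = 1.114956^(1/365) − 1 = 0.000298, so r = 0.108831 = 10.883%.

10.883%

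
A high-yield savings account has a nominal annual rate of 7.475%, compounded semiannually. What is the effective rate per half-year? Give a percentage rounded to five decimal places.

3.73750%

With a nominal annual rate compounded semiannually, the periodic rate is the nominal rate divided by 2.
i = 0.07475 / 2 = 0.0373750 = 3.73750%.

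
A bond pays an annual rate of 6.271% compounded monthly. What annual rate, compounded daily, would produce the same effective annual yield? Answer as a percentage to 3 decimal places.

EAR = (1 + 0.06271/12)^12 − 1 = 0.064544.
Solve (1 + r/365)^365 = 1.064544: r/365 = 1.064544^(1/365) − 1 = 0.000171, so r = 0.062552 = 6.255%.

6.255%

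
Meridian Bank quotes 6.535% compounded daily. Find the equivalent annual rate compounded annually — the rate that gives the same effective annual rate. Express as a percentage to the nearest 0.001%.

EAR = (1 + 0.06535/365)^365 − 1 = 0.067526.
Compounded annually, the equivalent nominal rate is the EAR itself: 6.753%.

6.753%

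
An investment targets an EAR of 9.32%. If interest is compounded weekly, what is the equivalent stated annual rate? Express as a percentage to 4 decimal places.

(1 + r/52)^52 − 1 = 0.0932, so 1 + r/52 = 1.0932^(1/52).
r/52 = 0.001715, so r = 0.089186 = 8.9186%.

8.9186%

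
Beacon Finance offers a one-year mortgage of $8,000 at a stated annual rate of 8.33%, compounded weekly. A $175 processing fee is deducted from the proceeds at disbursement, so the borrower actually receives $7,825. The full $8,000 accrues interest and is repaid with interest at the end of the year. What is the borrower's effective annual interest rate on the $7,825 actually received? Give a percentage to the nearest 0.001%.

Amount owed after one year: 8,000 × (1 + 0.0833/52)^52 = 8,000 × 1.086795 = $8,694.36.
Effective rate on net proceeds: 8,694.36 / 7,825 − 1 = 0.111101 = 11.110%.

11.110%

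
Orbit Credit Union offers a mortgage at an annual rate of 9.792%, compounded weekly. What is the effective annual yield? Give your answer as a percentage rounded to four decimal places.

10.2773%

EAR = (1 + 0.09792/52)^52 − 1.
= (1 + 0.001883)^52 − 1 = 1.102773 − 1 = 10.2773%.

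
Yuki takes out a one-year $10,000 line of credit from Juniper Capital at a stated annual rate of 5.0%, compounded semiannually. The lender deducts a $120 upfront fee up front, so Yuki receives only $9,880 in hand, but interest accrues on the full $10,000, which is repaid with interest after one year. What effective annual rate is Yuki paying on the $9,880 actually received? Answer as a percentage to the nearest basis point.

Amount owed after one year: 10,000 × (1 + 0.050/2)^2 = 10,000 × 1.050625 = $10,506.25.
Effective rate on net proceeds: 10,506.25 / 9,880 − 1 = 0.063386 = 6.34%.

6.34%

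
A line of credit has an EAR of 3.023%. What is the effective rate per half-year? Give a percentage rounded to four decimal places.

The per-half-year rate i satisfies (1 + i)^2 = 1 + 0.03023.
i = 1.03023^(1/2) − 1 = 0.0150025 = 1.5002%.

1.5002%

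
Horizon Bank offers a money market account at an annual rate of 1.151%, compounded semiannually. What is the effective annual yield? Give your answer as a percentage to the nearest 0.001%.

1.154%

EAR = (1 + 0.01151/2)^2 − 1.
= (1 + 0.005755)^2 − 1 = 1.011543 − 1 = 1.154%.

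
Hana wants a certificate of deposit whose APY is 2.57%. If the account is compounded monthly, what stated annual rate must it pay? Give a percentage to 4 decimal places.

2.5402%

(1 + r/12)^12 − 1 = 0.0257, so 1 + r/12 = 1.0257^(1/12).
r/12 = 0.002117, so r = 0.025402 = 2.5402%.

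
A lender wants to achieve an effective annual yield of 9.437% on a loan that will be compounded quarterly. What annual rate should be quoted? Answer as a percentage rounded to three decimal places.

(1 + r/4)^4 − 1 = 0.09437, so 1 + r/4 = 1.09437^(1/4).
r/4 = 0.022801, so r = 0.091203 = 9.120%.

9.120%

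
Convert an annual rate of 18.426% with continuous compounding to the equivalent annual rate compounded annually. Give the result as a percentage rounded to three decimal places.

EAR under continuous compounding: e^0.18426 − 1 = 0.202328.
Compounded annually, the equivalent nominal rate is the EAR itself: 20.233%.

20.233%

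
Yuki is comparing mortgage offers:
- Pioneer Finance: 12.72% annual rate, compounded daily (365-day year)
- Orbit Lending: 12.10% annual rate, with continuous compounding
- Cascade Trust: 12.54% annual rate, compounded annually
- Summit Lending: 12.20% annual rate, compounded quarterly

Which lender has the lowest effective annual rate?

Cascade Trust

Pioneer Finance: (1 + 0.1272/365)^365 − 1 = 13.562%
Orbit Lending: e^0.1210 − 1 = 12.862%
Cascade Trust: compounded annually, EAR = 12.540%
Summit Lending: (1 + 0.1220/4)^4 − 1 = 12.770%
The lowest effective annual rate is Cascade Trust at 12.540%.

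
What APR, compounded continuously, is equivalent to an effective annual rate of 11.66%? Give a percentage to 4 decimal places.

Continuous: nominal r satisfies e^r − 1 = 0.1166.
r = ln(1 + 0.1166) = ln(1.1166) = 0.110288 = 11.0288%.

11.0288%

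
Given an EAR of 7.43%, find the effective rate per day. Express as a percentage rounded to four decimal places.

The per-day rate i satisfies (1 + i)^365 = 1 + 0.0743.
i = 1.0743^(1/365) − 1 = 0.0001964 = 0.0196%.

0.0196%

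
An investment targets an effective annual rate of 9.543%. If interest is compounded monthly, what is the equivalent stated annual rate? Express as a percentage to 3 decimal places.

(1 + r/12)^12 − 1 = 0.09543, so 1 + r/12 = 1.09543^(1/12).
r/12 = 0.007625, so r = 0.091494 = 9.149%.

9.149%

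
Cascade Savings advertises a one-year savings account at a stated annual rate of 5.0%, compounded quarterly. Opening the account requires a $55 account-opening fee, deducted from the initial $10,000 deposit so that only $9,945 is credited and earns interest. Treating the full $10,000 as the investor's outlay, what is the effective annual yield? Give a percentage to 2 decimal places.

4.52%

Value after one year: 9,945 × (1 + 0.050/4)^4 = 9,945 × 1.050945 = $10,451.65.
Effective yield on the $10,000 outlay: 10,451.65 / 10,000 − 1 = 0.045165 = 4.52%.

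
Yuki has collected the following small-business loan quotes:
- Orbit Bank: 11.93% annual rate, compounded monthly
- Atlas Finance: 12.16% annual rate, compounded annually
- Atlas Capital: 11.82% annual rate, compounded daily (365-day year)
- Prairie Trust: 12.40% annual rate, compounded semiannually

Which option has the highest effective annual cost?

Prairie Trust

Orbit Bank: (1 + 0.1193/12)^12 − 1 = 12.604%
Atlas Finance: compounded annually, EAR = 12.160%
Atlas Capital: (1 + 0.1182/365)^365 − 1 = 12.545%
Prairie Trust: (1 + 0.1240/2)^2 − 1 = 12.784%
The highest effective annual rate is Prairie Trust at 12.784%.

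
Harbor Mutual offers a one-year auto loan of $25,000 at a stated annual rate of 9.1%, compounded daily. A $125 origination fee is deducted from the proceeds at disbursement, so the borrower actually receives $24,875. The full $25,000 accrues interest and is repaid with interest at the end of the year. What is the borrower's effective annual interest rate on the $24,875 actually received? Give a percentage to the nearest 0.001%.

Amount owed after one year: 25,000 × (1 + 0.091/365)^365 = 25,000 × 1.095257 = $27,381.41.
Effective rate on net proceeds: 27,381.41 / 24,875 − 1 = 0.100760 = 10.076%.

10.076%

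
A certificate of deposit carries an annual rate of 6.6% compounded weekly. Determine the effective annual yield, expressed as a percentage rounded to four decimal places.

EAR = (1 + 0.066/52)^52 − 1.
= (1 + 0.001269)^52 − 1 = 1.068182 − 1 = 6.8182%.

6.8182%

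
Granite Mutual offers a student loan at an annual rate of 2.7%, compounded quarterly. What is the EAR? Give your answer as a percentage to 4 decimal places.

2.7275%

EAR = (1 + 0.027/4)^4 − 1.
= 1.027275 − 1 = 2.7275%.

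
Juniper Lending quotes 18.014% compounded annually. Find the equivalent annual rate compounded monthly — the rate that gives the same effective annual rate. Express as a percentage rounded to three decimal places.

16.678%

Compounded annually, EAR = nominal = 0.180140.
Solve (1 + r/12)^12 = 1.180140: r/12 = 1.180140^(1/12) − 1 = 0.013898, so r = 0.166781 = 16.678%.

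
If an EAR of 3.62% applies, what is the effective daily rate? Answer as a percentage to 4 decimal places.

The per-day rate i satisfies (1 + i)^365 = 1 + 0.0362.
i = 1.0362^(1/365) − 1 = 0.0000974 = 0.0097%.

0.0097%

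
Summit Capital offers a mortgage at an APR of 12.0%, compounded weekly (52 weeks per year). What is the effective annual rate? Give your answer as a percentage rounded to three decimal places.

12.734%

EAR = (1 + 0.120/52)^52 − 1.
= 1.127341 − 1 = 12.734%.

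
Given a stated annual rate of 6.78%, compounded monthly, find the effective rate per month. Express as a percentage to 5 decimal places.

With a nominal annual rate compounded monthly, the periodic rate is the nominal rate divided by 12.
i = 0.0678 / 12 = 0.0056500 = 0.56500%.

0.56500%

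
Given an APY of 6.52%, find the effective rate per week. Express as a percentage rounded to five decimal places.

0.12154%

The per-week rate i satisfies (1 + i)^52 = 1 + 0.0652.
i = 1.0652^(1/52) − 1 = 0.0012154 = 0.12154%.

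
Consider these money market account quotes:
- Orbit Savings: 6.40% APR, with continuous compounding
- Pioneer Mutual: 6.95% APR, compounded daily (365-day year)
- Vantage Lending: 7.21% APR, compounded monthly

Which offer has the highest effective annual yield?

Orbit Savings: e^0.0640 − 1 = 6.609%
Pioneer Mutual: (1 + 0.0695/365)^365 − 1 = 7.196%
Vantage Lending: (1 + 0.0721/12)^12 − 1 = 7.453%
The highest effective annual rate is Vantage Lending at 7.453%.

Vantage Lending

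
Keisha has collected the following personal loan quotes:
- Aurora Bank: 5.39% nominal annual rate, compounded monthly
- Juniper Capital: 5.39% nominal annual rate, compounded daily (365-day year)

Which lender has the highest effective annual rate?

Juniper Capital

Aurora Bank: (1 + 0.0539/12)^12 − 1 = 5.525%
Juniper Capital: (1 + 0.0539/365)^365 − 1 = 5.537%
The highest effective annual rate is Juniper Capital at 5.537%.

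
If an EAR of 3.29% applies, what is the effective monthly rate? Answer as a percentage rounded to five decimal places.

0.27012%

The per-month rate i satisfies (1 + i)^12 = 1 + 0.0329.
i = 1.0329^(1/12) − 1 = 0.0027012 = 0.27012%.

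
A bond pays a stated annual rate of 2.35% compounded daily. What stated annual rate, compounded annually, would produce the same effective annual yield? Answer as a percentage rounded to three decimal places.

EAR = (1 + 0.0235/365)^365 − 1 = 0.023778.
Compounded annually, the equivalent nominal rate is the EAR itself: 2.378%.

2.378%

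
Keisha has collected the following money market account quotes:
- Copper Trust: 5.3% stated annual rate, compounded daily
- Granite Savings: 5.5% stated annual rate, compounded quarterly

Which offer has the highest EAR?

Granite Savings

Copper Trust: (1 + 0.053/365)^365 − 1 = 5.443%
Granite Savings: (1 + 0.055/4)^4 − 1 = 5.614%
The highest effective annual rate is Granite Savings at 5.614%.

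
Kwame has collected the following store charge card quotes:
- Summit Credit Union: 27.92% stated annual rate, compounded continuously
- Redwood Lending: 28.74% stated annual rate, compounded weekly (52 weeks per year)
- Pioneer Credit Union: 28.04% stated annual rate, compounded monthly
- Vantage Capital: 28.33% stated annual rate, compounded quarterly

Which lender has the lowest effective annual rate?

Summit Credit Union: e^0.2792 − 1 = 32.207%
Redwood Lending: (1 + 0.2874/52)^52 − 1 = 33.190%
Pioneer Credit Union: (1 + 0.2804/12)^12 − 1 = 31.940%
Vantage Capital: (1 + 0.2833/4)^4 − 1 = 31.484%
The lowest effective annual rate is Vantage Capital at 31.484%.

Vantage Capital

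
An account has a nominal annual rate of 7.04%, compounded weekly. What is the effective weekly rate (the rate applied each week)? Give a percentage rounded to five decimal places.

With a nominal annual rate compounded weekly, the periodic rate is the nominal rate divided by 52.
i = 0.0704 / 52 = 0.0013538 = 0.13538%.

0.13538%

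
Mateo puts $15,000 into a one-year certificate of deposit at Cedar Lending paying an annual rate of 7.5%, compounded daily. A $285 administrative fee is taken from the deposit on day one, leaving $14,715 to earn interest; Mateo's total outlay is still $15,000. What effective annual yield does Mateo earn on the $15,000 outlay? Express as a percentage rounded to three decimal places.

5.740%

Value after one year: 14,715 × (1 + 0.075/365)^365 = 14,715 × 1.077876 = $15,860.94.
Effective yield on the $15,000 outlay: 15,860.94 / 15,000 − 1 = 0.057396 = 5.740%.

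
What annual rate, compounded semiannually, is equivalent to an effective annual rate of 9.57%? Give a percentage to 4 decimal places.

9.3514%

(1 + r/2)^2 − 1 = 0.0957, so 1 + r/2 = 1.0957^(1/2).
r/2 = 0.046757, so r = 0.093514 = 9.3514%.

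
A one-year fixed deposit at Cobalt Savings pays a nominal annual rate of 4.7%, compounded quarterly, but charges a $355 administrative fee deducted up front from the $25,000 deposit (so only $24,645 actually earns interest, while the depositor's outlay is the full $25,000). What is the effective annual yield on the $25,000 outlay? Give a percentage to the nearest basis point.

3.30%

Value after one year: 24,645 × (1 + 0.047/4)^4 = 24,645 × 1.047835 = $25,823.89.
Effective yield on the $25,000 outlay: 25,823.89 / 25,000 − 1 = 0.032956 = 3.30%.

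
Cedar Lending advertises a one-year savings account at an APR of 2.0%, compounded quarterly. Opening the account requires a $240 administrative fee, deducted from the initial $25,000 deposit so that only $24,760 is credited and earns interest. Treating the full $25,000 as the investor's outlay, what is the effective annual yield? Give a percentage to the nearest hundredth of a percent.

1.04%

Value after one year: 24,760 × (1 + 0.020/4)^4 = 24,760 × 1.020151 = $25,258.93.
Effective yield on the $25,000 outlay: 25,258.93 / 25,000 − 1 = 0.010357 = 1.04%.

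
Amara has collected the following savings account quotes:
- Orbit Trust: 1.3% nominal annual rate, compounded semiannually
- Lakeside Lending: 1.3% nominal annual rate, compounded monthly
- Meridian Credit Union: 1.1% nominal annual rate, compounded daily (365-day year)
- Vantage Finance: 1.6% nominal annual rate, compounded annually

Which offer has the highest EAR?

Vantage Finance

Orbit Trust: (1 + 0.013/2)^2 − 1 = 1.304%
Lakeside Lending: (1 + 0.013/12)^12 − 1 = 1.308%
Meridian Credit Union: (1 + 0.011/365)^365 − 1 = 1.106%
Vantage Finance: compounded annually, EAR = 1.600%
The highest effective annual rate is Vantage Finance at 1.600%.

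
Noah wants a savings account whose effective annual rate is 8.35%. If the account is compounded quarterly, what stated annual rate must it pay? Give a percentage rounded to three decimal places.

8.101%

(1 + r/4)^4 − 1 = 0.0835, so 1 + r/4 = 1.0835^(1/4).
r/4 = 0.020251, so r = 0.081006 = 8.101%.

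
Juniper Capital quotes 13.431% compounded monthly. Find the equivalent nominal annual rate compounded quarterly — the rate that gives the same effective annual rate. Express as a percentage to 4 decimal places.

13.5819%

EAR = (1 + 0.13431/12)^12 − 1 = 0.142894.
Solve (1 + r/4)^4 = 1.142894: r/4 = 1.142894^(1/4) − 1 = 0.033955, so r = 0.135819 = 13.5819%.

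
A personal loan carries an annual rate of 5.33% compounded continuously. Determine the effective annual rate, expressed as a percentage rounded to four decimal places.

With continuous compounding, EAR = e^0.0533 − 1.
e^0.0533 = 1.054746, so EAR = 0.054746 = 5.4746%.

5.4746%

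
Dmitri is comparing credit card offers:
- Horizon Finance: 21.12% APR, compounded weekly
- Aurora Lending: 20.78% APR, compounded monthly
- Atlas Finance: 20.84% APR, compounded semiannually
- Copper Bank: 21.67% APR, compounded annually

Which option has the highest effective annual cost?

Horizon Finance

Horizon Finance: (1 + 0.2112/52)^52 − 1 = 23.463%
Aurora Lending: (1 + 0.2078/12)^12 − 1 = 22.878%
Atlas Finance: (1 + 0.2084/2)^2 − 1 = 21.926%
Copper Bank: compounded annually, EAR = 21.670%
The highest effective annual rate is Horizon Finance at 23.463%.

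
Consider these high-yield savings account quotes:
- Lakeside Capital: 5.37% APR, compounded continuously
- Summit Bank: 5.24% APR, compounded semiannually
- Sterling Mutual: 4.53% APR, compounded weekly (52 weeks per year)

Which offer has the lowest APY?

Sterling Mutual

Lakeside Capital: e^0.0537 − 1 = 5.517%
Summit Bank: (1 + 0.0524/2)^2 − 1 = 5.309%
Sterling Mutual: (1 + 0.0453/52)^52 − 1 = 4.632%
The lowest effective annual rate is Sterling Mutual at 4.632%.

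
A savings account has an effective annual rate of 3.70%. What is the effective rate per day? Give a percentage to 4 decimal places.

0.0100%

The per-day rate i satisfies (1 + i)^365 = 1 + 0.0370.
i = 1.0370^(1/365) − 1 = 0.0000995 = 0.0100%.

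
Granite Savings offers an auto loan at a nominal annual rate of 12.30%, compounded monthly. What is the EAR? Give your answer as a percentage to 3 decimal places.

EAR = (1 + 0.1230/12)^12 − 1.
= (1 + 0.010250)^12 − 1 = 1.130177 − 1 = 13.018%.

13.018%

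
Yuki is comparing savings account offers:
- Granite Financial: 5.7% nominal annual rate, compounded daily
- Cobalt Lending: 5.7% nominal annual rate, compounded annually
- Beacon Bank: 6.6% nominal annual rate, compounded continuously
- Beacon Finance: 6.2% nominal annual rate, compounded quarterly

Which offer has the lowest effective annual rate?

Granite Financial: (1 + 0.057/365)^365 − 1 = 5.865%
Cobalt Lending: compounded annually, EAR = 5.700%
Beacon Bank: e^0.066 − 1 = 6.823%
Beacon Finance: (1 + 0.062/4)^4 − 1 = 6.346%
The lowest effective annual rate is Cobalt Lending at 5.700%.

Cobalt Lending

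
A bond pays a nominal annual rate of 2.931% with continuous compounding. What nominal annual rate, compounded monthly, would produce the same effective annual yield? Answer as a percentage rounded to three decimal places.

2.935%

EAR under continuous compounding: e^0.02931 − 1 = 0.029744.
Solve (1 + r/12)^12 = 1.029744: r/12 = 1.029744^(1/12) − 1 = 0.002445, so r = 0.029346 = 2.935%.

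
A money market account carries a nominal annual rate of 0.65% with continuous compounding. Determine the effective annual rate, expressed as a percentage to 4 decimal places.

With continuous compounding, EAR = e^0.0065 − 1.
e^0.0065 = 1.006521, so EAR = 0.006521 = 0.6521%.

0.6521%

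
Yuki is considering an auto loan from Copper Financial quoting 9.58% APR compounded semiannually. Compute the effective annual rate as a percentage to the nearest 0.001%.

9.809%

EAR = (1 + 0.0958/2)^2 − 1.
= (1 + 0.047900)^2 − 1 = 1.098094 − 1 = 9.809%.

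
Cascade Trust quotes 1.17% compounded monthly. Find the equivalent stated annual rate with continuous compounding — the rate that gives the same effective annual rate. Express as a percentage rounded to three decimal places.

1.169%

EAR = (1 + 0.0117/12)^12 − 1 = 0.011763.
Equivalent continuous rate: r = ln(1 + 0.011763) = 0.011694 = 1.169%.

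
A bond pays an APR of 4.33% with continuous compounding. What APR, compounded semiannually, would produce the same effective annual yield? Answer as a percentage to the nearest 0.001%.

EAR under continuous compounding: e^0.0433 − 1 = 0.044251.
Solve (1 + r/2)^2 = 1.044251: r/2 = 1.044251^(1/2) − 1 = 0.021886, so r = 0.043772 = 4.377%.

4.377%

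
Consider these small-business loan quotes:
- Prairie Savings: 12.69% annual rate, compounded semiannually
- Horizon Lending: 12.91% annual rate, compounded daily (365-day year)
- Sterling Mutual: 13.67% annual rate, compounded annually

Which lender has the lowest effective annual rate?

Prairie Savings

Prairie Savings: (1 + 0.1269/2)^2 − 1 = 13.093%
Horizon Lending: (1 + 0.1291/365)^365 − 1 = 13.778%
Sterling Mutual: compounded annually, EAR = 13.670%
The lowest effective annual rate is Prairie Savings at 13.093%.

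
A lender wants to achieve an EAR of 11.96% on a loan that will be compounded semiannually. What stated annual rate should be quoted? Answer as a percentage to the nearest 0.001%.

11.622%

(1 + r/2)^2 − 1 = 0.1196, so 1 + r/2 = 1.1196^(1/2).
r/2 = 0.058112, so r = 0.116223 = 11.622%.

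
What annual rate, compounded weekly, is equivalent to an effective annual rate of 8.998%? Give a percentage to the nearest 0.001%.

8.623%

(1 + r/52)^52 − 1 = 0.08998, so 1 + r/52 = 1.08998^(1/52).
r/52 = 0.001658, so r = 0.086231 = 8.623%.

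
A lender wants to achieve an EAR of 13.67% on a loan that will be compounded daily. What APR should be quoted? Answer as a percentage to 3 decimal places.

(1 + r/365)^365 − 1 = 0.1367, so 1 + r/365 = 1.1367^(1/365).
r/365 = 0.000351, so r = 0.128152 = 12.815%.

12.815%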